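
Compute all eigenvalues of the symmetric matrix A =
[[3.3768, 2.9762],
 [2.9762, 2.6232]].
sigma(A) ≈ {0, 6}

A is real symmetric, so its spectrum consists of real eigenvalues. Expanding the characteristic polynomial of the displayed matrix gives
  det(λ I - A) = p(λ) = λ^2 + (-6)λ + (0).
Solving p(λ) = 0 yields eigenvalues ≈ 0, 6. (A is shown rounded to 4 decimals, so these recover the underlying integer eigenvalues to within that precision.)
Verification: the trace of A = 6 equals the sum of eigenvalues 6, and det(A) ≈ 0.0003 matches the eigenvalue product 0.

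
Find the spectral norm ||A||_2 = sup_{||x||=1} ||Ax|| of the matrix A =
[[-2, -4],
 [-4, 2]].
||A||_2 = sqrt(20) ≈ 4.4721 (= sqrt(largest eigenvalue of A^T A))

||A||_2 = sigma_max(A) = sqrt(lambda_max(A^T A)). Form the symmetric matrix M = A^T A =
[[20, 0],
 [0, 20]].
Its characteristic polynomial (trace, determinant of M give the coefficients) is
  p(λ) = det(λ I - M) = λ^2 - 40λ + 400.
For λ^2 - 40λ + 400 the discriminant is 0. It is a perfect square (0^2), so the roots are rational: λ = (40 ± 0)/2 = 20, 20.
So the eigenvalues of A^T A are ≈ 20, 20 (all ≥ 0, as they must be for A^T A). The largest is λ_max = 20, hence ||A||_2 = sqrt(λ_max) = sqrt(20) ≈ 4.4721.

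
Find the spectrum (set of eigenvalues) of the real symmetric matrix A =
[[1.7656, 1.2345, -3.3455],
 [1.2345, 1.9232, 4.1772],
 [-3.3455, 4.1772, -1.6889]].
sigma(A) ≈ {-6, 3, 5}

A is real symmetric, so its spectrum consists of real eigenvalues. Expanding the characteristic polynomial of the displayed matrix gives
  det(λ I - A) = p(λ) = λ^3 + (-2)λ^2 + (-33)λ + (89.9979).
Solving p(λ) = 0 yields eigenvalues ≈ -6, 3, 5. (A is shown rounded to 4 decimals, so these recover the underlying integer eigenvalues to within that precision.)
Verification: the trace of A = 2 equals the sum of eigenvalues 2, and det(A) ≈ -89.9979 matches the eigenvalue product -90.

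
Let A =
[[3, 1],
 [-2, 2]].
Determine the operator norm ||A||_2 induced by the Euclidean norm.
||A||_2 = sqrt((18 + sqrt(68))/2) ≈ 3.6226 (= sqrt(largest eigenvalue of A^T A))

||A||_2 = sigma_max(A) = sqrt(lambda_max(A^T A)). Form the symmetric matrix M = A^T A =
[[13, -1],
 [-1, 5]].
Its characteristic polynomial (trace, determinant of M give the coefficients) is
  p(λ) = det(λ I - M) = λ^2 - 18λ + 64.
For λ^2 - 18λ + 64 the discriminant is 68. It is nonnegative but not a perfect square, so the roots are real and irrational: λ = (18 ± sqrt(68))/2 ≈ 13.1231, 4.8769.
So the eigenvalues of A^T A are ≈ 4.8769, 13.1231 (all ≥ 0, as they must be for A^T A). The largest is λ_max = (18 + sqrt(68))/2 ≈ 13.1231, hence ||A||_2 = sqrt(λ_max) = sqrt((18 + sqrt(68))/2) ≈ 3.6226.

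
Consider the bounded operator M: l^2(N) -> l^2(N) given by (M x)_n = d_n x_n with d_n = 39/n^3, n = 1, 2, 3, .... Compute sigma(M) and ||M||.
sigma(M) = {39/n^3 : n ≥ 1} ∪ {0}; ||M|| = 39

A bounded diagonal operator on l^2 with diagonal entries d_n has spectrum equal to the closure of {d_n : n ≥ 1}: every d_n is an eigenvalue (with eigenvector e_n), so {d_n} ⊂ sigma(M); the spectrum is closed, so its closure is too; and for lambda not in the closure, (M - lambda I) has bounded inverse (the diagonal entries 1/(d_n - lambda) are bounded). For our sequence d_n = 39/n^3, n = 1, 2, 3, ...:
  - {d_n} = {39/n^3 : n ≥ 1}; the only limit point is 0
  - closure = {39/n^3 : n ≥ 1} ∪ {0}
For the norm: a diagonal operator has ||M|| = sup_n |d_n|. Here d_n = 39/n^3 is positive and decreasing, so sup_n |d_n| = d_1 = 39. So ||M|| = 39.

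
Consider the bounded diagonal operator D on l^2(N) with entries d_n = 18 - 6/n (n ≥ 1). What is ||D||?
||D|| = 18

For a diagonal operator on l^2 with entries d_n, ||D|| = sup_n |d_n|. Here d_1 = 12, d_2 = 15, ..., and d_n = 18 - 6/n increases monotonically toward 18. All terms lie in [12, 18), so |d_n| = d_n and the supremum is the limit 18, which is not attained by any individual d_n. Hence ||D|| = 18.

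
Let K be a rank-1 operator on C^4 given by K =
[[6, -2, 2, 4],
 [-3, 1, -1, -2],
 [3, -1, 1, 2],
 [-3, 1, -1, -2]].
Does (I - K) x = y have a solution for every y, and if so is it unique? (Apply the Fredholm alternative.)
(I - K) is invertible (det(I - K) = -5 ≠ 0), so for every y in C^4 the equation (I - K) x = y has a unique solution.

K has rank 1, so it is an outer product K = u v^T: every row of K is a multiple of one row vector. Reading off the entries, u = (2, -1, 1, -1) and v = (3, -1, 1, 2) (row i of K equals u_i·v^T). A rank-one matrix u v^T satisfies K u = u (v·u) and kills the (3)-dimensional subspace v^⊥, so its characteristic polynomial is lambda^3 (lambda - v·u) with v·u = tr K = 6. Hence the eigenvalues of I - K are 1 (multiplicity 3) and 1 - (6) = -5, so det(I - K) = -5. (Direct check: I - K =
[[-5, 2, -2, -4],
 [3, 0, 1, 2],
 [-3, 1, 0, -2],
 [3, -1, 1, 3]]
has determinant -5.) The finite-dimensional Fredholm alternative says: either (I - K) is invertible, or ker(I - K) ≠ {0} and then range(I - K) = ker((I - K)^*)^⊥, with dim ker(I - K) = dim ker((I - K)^*). Since det(I - K) ≠ 0, 1 is not an eigenvalue of K and ker(I - K) = {0}, so we are in the first case: for every y there is a unique x = (I - K)^(-1) y. Explicitly, by the Sherman–Morrison formula, (I - u v^T)^(-1) = I + u v^T/(1 - v·u), i.e. (I - K)^(-1) = I + K/(-5).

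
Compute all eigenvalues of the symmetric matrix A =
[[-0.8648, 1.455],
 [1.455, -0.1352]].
sigma(A) ≈ {-2, 1}

A is real symmetric, so its spectrum consists of real eigenvalues. Expanding the characteristic polynomial of the displayed matrix gives
  det(λ I - A) = p(λ) = λ^2 + (1)λ + (-2).
Solving p(λ) = 0 yields eigenvalues ≈ -2, 1. (A is shown rounded to 4 decimals, so these recover the underlying integer eigenvalues to within that precision.)
Verification: the trace of A = -1 equals the sum of eigenvalues -1, and det(A) ≈ -2.0001 matches the eigenvalue product -2.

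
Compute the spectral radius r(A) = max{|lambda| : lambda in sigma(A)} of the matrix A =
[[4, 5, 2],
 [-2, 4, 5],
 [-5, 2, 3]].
r(A) ≈ 7.7958

The eigenvalues of A are the roots of its characteristic polynomial. With M = A (coefficients from the trace, the sum of principal 2x2 minors, and det A):
  p(λ) = det(λ I - M) = λ^3 - 11λ^2 + 50λ + 55.
No integer candidate from the rational root theorem (±divisors of 55) is a root, so the roots are irrational. The cubic discriminant is Δ = -530855 < 0, so there is one real root and a complex-conjugate pair. p(-1) = -7 and p(0) = 55 have opposite signs, so a root lies in (-1, 0); Newton's method refines it to λ ≈ -0.905. Dividing out (λ - (-0.905)) leaves approximately λ^2 - 11.905λ + 60.7739. For λ^2 - 11.905λ + 60.7739 the discriminant is -101.3669. It is negative, so the remaining roots are the complex-conjugate pair λ ≈ 5.9525 ± 5.0341i. Their product equals the constant term, so |λ|^2 ≈ 60.7739 and |λ| ≈ 7.7958.
Thus the eigenvalues (to 4 decimals) are -0.905 (modulus 0.905); 5.9525 ± 5.0341i (modulus 7.7958). The spectral radius is the largest modulus: r(A) ≈ 7.7958. (Cross-check: r(A) ≤ ||A||_2 ≈ 8.981; equality holds whenever A is normal, though it can also hold for some non-normal A.)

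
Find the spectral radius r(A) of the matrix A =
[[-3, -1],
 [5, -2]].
r(A) = sqrt(11) ≈ 3.3166

The eigenvalues of A are the roots of its characteristic polynomial. With M = A (coefficients from the trace and determinant):
  p(λ) = det(λ I - M) = λ^2 + 5λ + 11.
For λ^2 + 5λ + 11 the discriminant is -19. It is negative, so the roots are the complex-conjugate pair λ = -5/2 ± (sqrt(19)/2) i ≈ -2.5 ± 2.1794i. For a conjugate pair the product of the roots equals the constant term, so |λ|^2 = 11 and |λ| = sqrt(11) ≈ 3.3166.
Thus the eigenvalues (to 4 decimals) are -2.5 ± 2.1794i (modulus 3.3166). The spectral radius is the largest modulus: r(A) = sqrt(11) ≈ 3.3166. (Cross-check: r(A) ≤ ||A||_2 ≈ 5.9667; equality holds whenever A is normal, though it can also hold for some non-normal A.)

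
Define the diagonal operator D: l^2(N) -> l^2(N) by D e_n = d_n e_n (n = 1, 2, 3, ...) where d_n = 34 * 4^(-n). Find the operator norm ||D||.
||D|| = 17/2 (attained at n = 1)

For D diagonal, ||D|| = sup_n |d_n|. The sequence d_n = 34 * 4^(-n) is positive and strictly decreasing (ratio 4^(-1) < 1), so the supremum is d_1 = 34/4 = 17/2. Hence ||D|| = 17/2.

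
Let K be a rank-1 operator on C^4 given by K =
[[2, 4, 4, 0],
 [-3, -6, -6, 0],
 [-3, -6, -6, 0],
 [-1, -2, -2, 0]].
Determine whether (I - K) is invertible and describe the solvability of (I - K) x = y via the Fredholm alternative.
(I - K) is invertible (det(I - K) = 11 ≠ 0), so for every y in C^4 the equation (I - K) x = y has a unique solution.

K has rank 1, so it is an outer product K = u v^T: every row of K is a multiple of one row vector. Reading off the entries, u = (-2, 3, 3, 1) and v = (-1, -2, -2, 0) (row i of K equals u_i·v^T). A rank-one matrix u v^T satisfies K u = u (v·u) and kills the (3)-dimensional subspace v^⊥, so its characteristic polynomial is lambda^3 (lambda - v·u) with v·u = tr K = -10. Hence the eigenvalues of I - K are 1 (multiplicity 3) and 1 - (-10) = 11, so det(I - K) = 11. (Direct check: I - K =
[[-1, -4, -4, 0],
 [3, 7, 6, 0],
 [3, 6, 7, 0],
 [1, 2, 2, 1]]
has determinant 11.) The finite-dimensional Fredholm alternative says: either (I - K) is invertible, or ker(I - K) ≠ {0} and then range(I - K) = ker((I - K)^*)^⊥, with dim ker(I - K) = dim ker((I - K)^*). Since det(I - K) ≠ 0, 1 is not an eigenvalue of K and ker(I - K) = {0}, so we are in the first case: for every y there is a unique x = (I - K)^(-1) y. Explicitly, by the Sherman–Morrison formula, (I - u v^T)^(-1) = I + u v^T/(1 - v·u), i.e. (I - K)^(-1) = I + K/(11).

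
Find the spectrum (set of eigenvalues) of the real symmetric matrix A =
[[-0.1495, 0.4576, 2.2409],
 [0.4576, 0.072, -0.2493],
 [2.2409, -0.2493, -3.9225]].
sigma(A) ≈ {-5, 0, 1}

A is real symmetric, so its spectrum consists of real eigenvalues. Expanding the characteristic polynomial of the displayed matrix gives
  det(λ I - A) = p(λ) = λ^3 + (4)λ^2 + (-5)λ + (0).
Solving p(λ) = 0 yields eigenvalues ≈ -5, 0, 1. (A is shown rounded to 4 decimals, so these recover the underlying integer eigenvalues to within that precision.)
Verification: the trace of A = -4 equals the sum of eigenvalues -4, and det(A) ≈ 0.0000 matches the eigenvalue product 0.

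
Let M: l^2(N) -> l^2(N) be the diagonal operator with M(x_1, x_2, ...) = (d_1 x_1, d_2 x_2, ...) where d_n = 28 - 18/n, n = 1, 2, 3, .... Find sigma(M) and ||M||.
sigma(M) = {28 - 18/n : n ≥ 1} ∪ {28}; ||M|| = 28

A bounded diagonal operator on l^2 with diagonal entries d_n has spectrum equal to the closure of {d_n : n ≥ 1}: every d_n is an eigenvalue (with eigenvector e_n), so {d_n} ⊂ sigma(M); the spectrum is closed, so its closure is too; and for lambda not in the closure, (M - lambda I) has bounded inverse (the diagonal entries 1/(d_n - lambda) are bounded). For our sequence d_n = 28 - 18/n, n = 1, 2, 3, ...:
  - {d_n} = {28 - 18/n : n ≥ 1}; the only limit point is 28
  - closure = {28 - 18/n : n ≥ 1} ∪ {28}
For the norm: a diagonal operator has ||M|| = sup_n |d_n|. Here d_n = 28 - 18/n increases monotonically from d_1 = 10 toward 28, with all terms in [10, 28); so sup_n |d_n| = 28 (the supremum is the limit, not attained). So ||M|| = 28.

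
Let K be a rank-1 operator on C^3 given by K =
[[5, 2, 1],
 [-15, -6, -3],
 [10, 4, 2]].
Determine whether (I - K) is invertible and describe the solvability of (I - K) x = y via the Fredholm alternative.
(I - K) is singular (det(I - K) = 0, i.e. 1 ∈ sigma(K)). (I - K) x = y is solvable iff y ⊥ ker((I - K)^*) = span{(5, 2, 1)}, i.e. iff 5y_1 + 2y_2 + y_3 = 0. When solvable, the solutions are x = y + c·(1, -3, 2), c arbitrary (ker(I - K) = span{(1, -3, 2)}, dimension 1).

K has rank 1, so it is an outer product K = u v^T: every row of K is a multiple of one row vector. Reading off the entries, u = (1, -3, 2) and v = (5, 2, 1) (row i of K equals u_i·v^T). A rank-one matrix u v^T satisfies K u = u (v·u) and kills the (2)-dimensional subspace v^⊥, so its characteristic polynomial is lambda^2 (lambda - v·u) with v·u = tr K = 1. Hence the eigenvalues of I - K are 1 (multiplicity 2) and 1 - (1) = 0, so det(I - K) = 0. (Direct check: I - K =
[[-4, -2, -1],
 [15, 7, 3],
 [-10, -4, -1]]
has determinant 0.) So 1 is an eigenvalue of K and (I - K) is not invertible. The finite-dimensional Fredholm alternative says: either (I - K) is invertible, or ker(I - K) ≠ {0} and then range(I - K) = ker((I - K)^*)^⊥, with dim ker(I - K) = dim ker((I - K)^*). We are in the second case, so we need both kernels. Kernel of I - K: (I - K) u = u - u (v·u) = u - u = 0, so ker(I - K) = span{u} = span{(1, -3, 2)} (it is exactly 1-dimensional because rank(I - K) = 2). Kernel of the adjoint: K is real, so (I - K)^* = I - K^T = I - v u^T, and (I - v u^T) v = v - v (u·v) = 0; hence ker((I - K)^*) = span{v} = span{(5, 2, 1)}. Therefore (I - K) x = y is solvable iff <y, v> = 0, i.e. iff 5y_1 + 2y_2 + y_3 = 0. When this holds, K y = u (v·y) = 0, so (I - K) y = y and x = y is a particular solution; the full solution set is the line x = y + c·u = y + c·(1, -3, 2), c ∈ C.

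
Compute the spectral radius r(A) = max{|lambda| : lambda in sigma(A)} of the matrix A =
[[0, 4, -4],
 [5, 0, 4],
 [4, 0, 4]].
r(A) = 4

The eigenvalues of A are the roots of its characteristic polynomial. With M = A (coefficients from the trace, the sum of principal 2x2 minors, and det A):
  p(λ) = det(λ I - M) = λ^3 - 4λ^2 - 4λ + 16.
By the rational root theorem any rational root is an integer divisor of 16. Testing λ = -2: p(-2) = -8 - 16 + 8 + 16 = 0, so λ = -2 is a root. Dividing out (λ + 2) leaves p(λ) = (λ + 2)(λ^2 - 6λ + 8). For λ^2 - 6λ + 8 the discriminant is 4. It is a perfect square (2^2), so the roots are rational: λ = (6 ± 2)/2 = 4, 2.
Thus the eigenvalues (to 4 decimals) are 4 (modulus 4); 2 (modulus 2); -2 (modulus 2). The spectral radius is the largest modulus: r(A) = 4. (Cross-check: r(A) ≤ ||A||_2 ≈ 9.1006; equality holds whenever A is normal, though it can also hold for some non-normal A.)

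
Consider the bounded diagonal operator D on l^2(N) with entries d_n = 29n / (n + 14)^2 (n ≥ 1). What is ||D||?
||D|| = 29/56 (attained at n = 14)

For D diagonal, ||D|| = sup_n |d_n|. Treat f(x) = 29x / (x + 14)^2 for real x > 0. By the quotient rule, f'(x) = 29(14 - x)/(x + 14)^3, which is positive for x < 14 and negative for x > 14. So f has a unique maximum at x = 14, and since 14 is a positive integer, the supremum over n ≥ 1 is attained at n = 14: d_14 = 29·14/(14 + 14)^2 = 29·14/784 = 29/56. Hence ||D|| = 29/56.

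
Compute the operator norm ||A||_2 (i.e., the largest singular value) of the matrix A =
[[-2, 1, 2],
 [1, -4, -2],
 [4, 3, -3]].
||A||_2 ≈ 6.1922 (= sqrt(largest eigenvalue of A^T A))

||A||_2 = sigma_max(A) = sqrt(lambda_max(A^T A)). Form the symmetric matrix M = A^T A =
[[21, 6, -18],
 [6, 26, 1],
 [-18, 1, 17]].
Its characteristic polynomial (trace, sum of principal 2x2 minors, determinant of M give the coefficients) is
  p(λ) = det(λ I - M) = λ^3 - 64λ^2 + 984λ - 9.
No integer candidate from the rational root theorem (±divisors of 9) is a root, so the roots are irrational. The cubic discriminant is Δ = 155683701 > 0, so there are three distinct real roots. p(0) = -9 and p(1) = 912 have opposite signs, so a root lies in (0, 1); Newton's method refines it to λ ≈ 0.0092. p(25) = 216 and p(26) = -113 have opposite signs, so a root lies in (25, 26); Newton's method refines it to λ ≈ 25.6478. p(38) = -161 and p(39) = 342 have opposite signs, so a root lies in (38, 39); Newton's method refines it to λ ≈ 38.3431. Check (Vieta): the three roots sum to 64, matching tr M = 64.
So the eigenvalues of A^T A are ≈ 0.0092, 25.6478, 38.3431 (all ≥ 0, as they must be for A^T A). The largest is λ_max ≈ 38.3431, hence ||A||_2 = sqrt(λ_max) ≈ 6.1922.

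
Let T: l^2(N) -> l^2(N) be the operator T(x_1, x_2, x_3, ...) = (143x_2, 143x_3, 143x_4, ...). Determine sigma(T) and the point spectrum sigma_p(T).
sigma(T) = closed disk {z in C : |z| ≤ 143}; sigma_p(T) = open disk {z in C : |z| < 143}

Note T = 143·V where V is the unit left shift (V x)_k = x_{k+1}; so sigma(T) = 143·sigma(V) and ||T|| = 143||V||. ||T x||^2 = 20449sum_{k≥2} |x_k|^2 ≤ 20449||x||^2, with equality on {x : x_1 = 0}, so ||T|| = 143. For any lambda with |lambda| < 143, set r = lambda/143 (|r| < 1); the vector x = (1, r, r^2, ...) is in l^2 and satisfies T x = 143(r, r^2, ...) = lambda x, so lambda is an eigenvalue. On the boundary |lambda| = 143 the geometric series diverges, so no l^2 eigenvector exists, but these lambda lie in the approximate point spectrum. Hence sigma(T) is the closed disk of radius 143 and sigma_p(T) is the open disk.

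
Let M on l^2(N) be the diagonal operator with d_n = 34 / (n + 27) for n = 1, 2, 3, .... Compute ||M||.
||M|| = 17/14 (attained at n = 1)

For M diagonal, ||M|| = sup_n |d_n| = sup_n 34/(n + 27). This is positive and strictly decreasing in n, so the supremum is attained at n = 1: d_1 = 34/(1 + 27) = 17/14. Hence ||M|| = 17/14.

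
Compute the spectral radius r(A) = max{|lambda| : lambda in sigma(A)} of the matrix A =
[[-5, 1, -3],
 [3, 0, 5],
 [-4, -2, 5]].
r(A) ≈ 6.3659

The eigenvalues of A are the roots of its characteristic polynomial. With M = A (coefficients from the trace, the sum of principal 2x2 minors, and det A):
  p(λ) = det(λ I - M) = λ^3 - 30λ + 67.
No integer candidate from the rational root theorem (±divisors of 67) is a root, so the roots are irrational. The cubic discriminant is Δ = -13203 < 0, so there is one real root and a complex-conjugate pair. p(-7) = -66 and p(-6) = 31 have opposite signs, so a root lies in (-7, -6); Newton's method refines it to λ ≈ -6.3659. Dividing out (λ - (-6.3659)) leaves approximately λ^2 - 6.3659λ + 10.5248. For λ^2 - 6.3659λ + 10.5248 the discriminant is -1.5744. It is negative, so the remaining roots are the complex-conjugate pair λ ≈ 3.183 ± 0.6274i. Their product equals the constant term, so |λ|^2 ≈ 10.5248 and |λ| ≈ 3.2442.
Thus the eigenvalues (to 4 decimals) are -6.3659 (modulus 6.3659); 3.183 ± 0.6274i (modulus 3.2442). The spectral radius is the largest modulus: r(A) ≈ 6.3659. (Cross-check: r(A) ≤ ||A||_2 ≈ 8.1824; equality holds whenever A is normal, though it can also hold for some non-normal A.)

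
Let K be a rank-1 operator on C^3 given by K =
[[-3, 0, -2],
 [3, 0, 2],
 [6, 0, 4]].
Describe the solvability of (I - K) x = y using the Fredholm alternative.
(I - K) is singular (det(I - K) = 0, i.e. 1 ∈ sigma(K)). (I - K) x = y is solvable iff y ⊥ ker((I - K)^*) = span{(-3, 0, -2)}, i.e. iff -3y_1 - 2y_3 = 0. When solvable, the solutions are x = y + c·(1, -1, -2), c arbitrary (ker(I - K) = span{(1, -1, -2)}, dimension 1).

K has rank 1, so it is an outer product K = u v^T: every row of K is a multiple of one row vector. Reading off the entries, u = (1, -1, -2) and v = (-3, 0, -2) (row i of K equals u_i·v^T). A rank-one matrix u v^T satisfies K u = u (v·u) and kills the (2)-dimensional subspace v^⊥, so its characteristic polynomial is lambda^2 (lambda - v·u) with v·u = tr K = 1. Hence the eigenvalues of I - K are 1 (multiplicity 2) and 1 - (1) = 0, so det(I - K) = 0. (Direct check: I - K =
[[4, 0, 2],
 [-3, 1, -2],
 [-6, 0, -3]]
has determinant 0.) So 1 is an eigenvalue of K and (I - K) is not invertible. The finite-dimensional Fredholm alternative says: either (I - K) is invertible, or ker(I - K) ≠ {0} and then range(I - K) = ker((I - K)^*)^⊥, with dim ker(I - K) = dim ker((I - K)^*). We are in the second case, so we need both kernels. Kernel of I - K: (I - K) u = u - u (v·u) = u - u = 0, so ker(I - K) = span{u} = span{(1, -1, -2)} (it is exactly 1-dimensional because rank(I - K) = 2). Kernel of the adjoint: K is real, so (I - K)^* = I - K^T = I - v u^T, and (I - v u^T) v = v - v (u·v) = 0; hence ker((I - K)^*) = span{v} = span{(-3, 0, -2)}. Therefore (I - K) x = y is solvable iff <y, v> = 0, i.e. iff -3y_1 - 2y_3 = 0. When this holds, K y = u (v·y) = 0, so (I - K) y = y and x = y is a particular solution; the full solution set is the line x = y + c·u = y + c·(1, -1, -2), c ∈ C.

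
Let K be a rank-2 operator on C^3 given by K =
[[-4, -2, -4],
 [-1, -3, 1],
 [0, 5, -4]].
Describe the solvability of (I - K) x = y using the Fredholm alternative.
(I - K) is invertible (det(I - K) = 45 ≠ 0), so for every y in C^3 the equation (I - K) x = y has a unique solution.

K has rank 2 and factors as K = U V^T = u1 v1^T + u2 v2^T with u1 = (-2, -1, 1), v1 = (1, 3, -1), u2 = (-2, 0, -1), v2 = (1, -2, 3) (multiplying out reproduces the displayed K). The nonzero eigenvalues of U V^T coincide with those of the 2 x 2 matrix G = V^T U = [[v1·u1, v1·u2], [v2·u1, v2·u2]] = [[-6, -1], [3, -5]], and by the Sylvester determinant identity det(I_3 - U V^T) = det(I_2 - V^T U) = det([[7, 1], [-3, 6]]) = (7)(6) - (1)(-3) = 45. (Direct check: I - K =
[[5, 2, 4],
 [1, 4, -1],
 [0, -5, 5]]
has determinant 45.) The finite-dimensional Fredholm alternative says: either (I - K) is invertible, or ker(I - K) ≠ {0} and then range(I - K) = ker((I - K)^*)^⊥, with dim ker(I - K) = dim ker((I - K)^*). Since det(I - K) ≠ 0, 1 is not an eigenvalue of K and ker(I - K) = {0}, so we are in the first case: for every y there is a unique x = (I - K)^(-1) y. (Explicitly, by the Woodbury identity, (I - U V^T)^(-1) = I + U (I_2 - G)^(-1) V^T.)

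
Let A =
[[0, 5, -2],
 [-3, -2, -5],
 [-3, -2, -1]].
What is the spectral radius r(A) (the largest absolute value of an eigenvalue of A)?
r(A) ≈ 4.4251

The eigenvalues of A are the roots of its characteristic polynomial. With M = A (coefficients from the trace, the sum of principal 2x2 minors, and det A):
  p(λ) = det(λ I - M) = λ^3 + 3λ^2 + λ - 60.
No integer candidate from the rational root theorem (±divisors of 60) is a root, so the roots are irrational. The cubic discriminant is Δ = -93955 < 0, so there is one real root and a complex-conjugate pair. p(3) = -3 and p(4) = 56 have opposite signs, so a root lies in (3, 4); Newton's method refines it to λ ≈ 3.0641. Dividing out (λ - (3.0641)) leaves approximately λ^2 + 6.0641λ + 19.5814. For λ^2 + 6.0641λ + 19.5814 the discriminant is -41.5517. It is negative, so the remaining roots are the complex-conjugate pair λ ≈ -3.0321 ± 3.223i. Their product equals the constant term, so |λ|^2 ≈ 19.5814 and |λ| ≈ 4.4251.
Thus the eigenvalues (to 4 decimals) are 3.0641 (modulus 3.0641); -3.0321 ± 3.223i (modulus 4.4251). The spectral radius is the largest modulus: r(A) ≈ 4.4251. (Cross-check: r(A) ≤ ||A||_2 ≈ 6.9579; equality holds whenever A is normal, though it can also hold for some non-normal A.)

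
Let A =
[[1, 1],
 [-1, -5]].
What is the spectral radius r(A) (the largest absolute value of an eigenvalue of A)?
r(A) = (4 + sqrt(32))/2 ≈ 4.8284

The eigenvalues of A are the roots of its characteristic polynomial. With M = A (coefficients from the trace and determinant):
  p(λ) = det(λ I - M) = λ^2 + 4λ - 4.
For λ^2 + 4λ - 4 the discriminant is 32. It is nonnegative but not a perfect square, so the roots are real and irrational: λ = (-4 ± sqrt(32))/2 ≈ 0.8284, -4.8284.
Thus the eigenvalues (to 4 decimals) are 0.8284 (modulus 0.8284); -4.8284 (modulus 4.8284). The spectral radius is the largest modulus: r(A) = (4 + sqrt(32))/2 ≈ 4.8284. (Cross-check: r(A) ≤ ||A||_2 ≈ 5.2361; equality holds whenever A is normal, though it can also hold for some non-normal A.)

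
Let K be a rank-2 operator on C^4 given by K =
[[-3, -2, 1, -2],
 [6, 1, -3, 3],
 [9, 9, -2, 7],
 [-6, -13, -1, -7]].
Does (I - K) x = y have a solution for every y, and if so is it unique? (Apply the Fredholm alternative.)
(I - K) is invertible (det(I - K) = 105 ≠ 0), so for every y in C^4 the equation (I - K) x = y has a unique solution.

K has rank 2 and factors as K = U V^T = u1 v1^T + u2 v2^T with u1 = (0, -1, 1, -3), v1 = (0, 3, 1, 1), u2 = (-1, 2, 3, -2), v2 = (3, 2, -1, 2) (multiplying out reproduces the displayed K). The nonzero eigenvalues of U V^T coincide with those of the 2 x 2 matrix G = V^T U = [[v1·u1, v1·u2], [v2·u1, v2·u2]] = [[-5, 7], [-9, -6]], and by the Sylvester determinant identity det(I_4 - U V^T) = det(I_2 - V^T U) = det([[6, -7], [9, 7]]) = (6)(7) - (-7)(9) = 105. (Direct check: I - K =
[[4, 2, -1, 2],
 [-6, 0, 3, -3],
 [-9, -9, 3, -7],
 [6, 13, 1, 8]]
has determinant 105.) The finite-dimensional Fredholm alternative says: either (I - K) is invertible, or ker(I - K) ≠ {0} and then range(I - K) = ker((I - K)^*)^⊥, with dim ker(I - K) = dim ker((I - K)^*). Since det(I - K) ≠ 0, 1 is not an eigenvalue of K and ker(I - K) = {0}, so we are in the first case: for every y there is a unique x = (I - K)^(-1) y. (Explicitly, by the Woodbury identity, (I - U V^T)^(-1) = I + U (I_2 - G)^(-1) V^T.)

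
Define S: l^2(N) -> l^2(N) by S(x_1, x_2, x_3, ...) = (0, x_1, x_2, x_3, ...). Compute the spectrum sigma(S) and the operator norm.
sigma(S) = closed disk {z in C : |z| ≤ 1}; ||S|| = 1

S is the unit right shift on l^2(N). ||S x||^2 = sum_{k≥1} |x_k|^2 = ||x||^2, so ||S|| = 1 and sigma(S) ⊂ {|z| ≤ 1}. For any |lambda| < 1, the equation (S - lambda I) x = 0 forces x_1 = 0, then x_k = lambda x_{k+1} ⇒ x = 0, so S has no eigenvalues. But (S - lambda I) is not surjective for |lambda| < 1: solving (S - lambda I) x = e_1 would require x_n proportional to lambda^(-n), which is not in l^2. So every |lambda| < 1 lies in the residual spectrum. The boundary |lambda| = 1 is in the approximate point spectrum (the spectrum is closed). Hence sigma(S) is the closed disk of radius 1.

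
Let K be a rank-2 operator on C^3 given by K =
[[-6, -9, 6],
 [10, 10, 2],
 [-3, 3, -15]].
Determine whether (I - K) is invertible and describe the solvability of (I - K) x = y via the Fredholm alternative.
(I - K) is invertible (det(I - K) = -6 ≠ 0), so for every y in C^3 the equation (I - K) x = y has a unique solution.

K has rank 2 and factors as K = U V^T = u1 v1^T + u2 v2^T with u1 = (0, -2, 3), v1 = (-3, -2, -3), u2 = (3, -2, -3), v2 = (-2, -3, 2) (multiplying out reproduces the displayed K). The nonzero eigenvalues of U V^T coincide with those of the 2 x 2 matrix G = V^T U = [[v1·u1, v1·u2], [v2·u1, v2·u2]] = [[-5, 4], [12, -6]], and by the Sylvester determinant identity det(I_3 - U V^T) = det(I_2 - V^T U) = det([[6, -4], [-12, 7]]) = (6)(7) - (-4)(-12) = -6. (Direct check: I - K =
[[7, 9, -6],
 [-10, -9, -2],
 [3, -3, 16]]
has determinant -6.) The finite-dimensional Fredholm alternative says: either (I - K) is invertible, or ker(I - K) ≠ {0} and then range(I - K) = ker((I - K)^*)^⊥, with dim ker(I - K) = dim ker((I - K)^*). Since det(I - K) ≠ 0, 1 is not an eigenvalue of K and ker(I - K) = {0}, so we are in the first case: for every y there is a unique x = (I - K)^(-1) y. (Explicitly, by the Woodbury identity, (I - U V^T)^(-1) = I + U (I_2 - G)^(-1) V^T.)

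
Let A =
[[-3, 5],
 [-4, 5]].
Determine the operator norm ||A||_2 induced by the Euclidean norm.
||A||_2 = sqrt((75 + sqrt(5525))/2) ≈ 8.6409 (= sqrt(largest eigenvalue of A^T A))

||A||_2 = sigma_max(A) = sqrt(lambda_max(A^T A)). Form the symmetric matrix M = A^T A =
[[25, -35],
 [-35, 50]].
Its characteristic polynomial (trace, determinant of M give the coefficients) is
  p(λ) = det(λ I - M) = λ^2 - 75λ + 25.
For λ^2 - 75λ + 25 the discriminant is 5525. It is nonnegative but not a perfect square, so the roots are real and irrational: λ = (75 ± sqrt(5525))/2 ≈ 74.6652, 0.3348.
So the eigenvalues of A^T A are ≈ 0.3348, 74.6652 (all ≥ 0, as they must be for A^T A). The largest is λ_max = (75 + sqrt(5525))/2 ≈ 74.6652, hence ||A||_2 = sqrt(λ_max) = sqrt((75 + sqrt(5525))/2) ≈ 8.6409.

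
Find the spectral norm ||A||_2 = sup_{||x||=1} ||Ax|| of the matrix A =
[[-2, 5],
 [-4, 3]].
||A||_2 = sqrt((54 + sqrt(2132))/2) ≈ 7.0772 (= sqrt(largest eigenvalue of A^T A))

||A||_2 = sigma_max(A) = sqrt(lambda_max(A^T A)). Form the symmetric matrix M = A^T A =
[[20, -22],
 [-22, 34]].
Its characteristic polynomial (trace, determinant of M give the coefficients) is
  p(λ) = det(λ I - M) = λ^2 - 54λ + 196.
For λ^2 - 54λ + 196 the discriminant is 2132. It is nonnegative but not a perfect square, so the roots are real and irrational: λ = (54 ± sqrt(2132))/2 ≈ 50.0868, 3.9132.
So the eigenvalues of A^T A are ≈ 3.9132, 50.0868 (all ≥ 0, as they must be for A^T A). The largest is λ_max = (54 + sqrt(2132))/2 ≈ 50.0868, hence ||A||_2 = sqrt(λ_max) = sqrt((54 + sqrt(2132))/2) ≈ 7.0772.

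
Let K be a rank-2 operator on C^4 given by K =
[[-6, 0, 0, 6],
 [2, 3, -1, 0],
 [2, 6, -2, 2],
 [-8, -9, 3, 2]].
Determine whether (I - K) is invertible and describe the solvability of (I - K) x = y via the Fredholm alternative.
(I - K) is invertible (det(I - K) = 30 ≠ 0), so for every y in C^4 the equation (I - K) x = y has a unique solution.

K has rank 2 and factors as K = U V^T = u1 v1^T + u2 v2^T with u1 = (-3, 0, -1, -1), v1 = (2, 0, 0, -2), u2 = (0, -1, -2, 3), v2 = (-2, -3, 1, 0) (multiplying out reproduces the displayed K). The nonzero eigenvalues of U V^T coincide with those of the 2 x 2 matrix G = V^T U = [[v1·u1, v1·u2], [v2·u1, v2·u2]] = [[-4, -6], [5, 1]], and by the Sylvester determinant identity det(I_4 - U V^T) = det(I_2 - V^T U) = det([[5, 6], [-5, 0]]) = (5)(0) - (6)(-5) = 30. (Direct check: I - K =
[[7, 0, 0, -6],
 [-2, -2, 1, 0],
 [-2, -6, 3, -2],
 [8, 9, -3, -1]]
has determinant 30.) The finite-dimensional Fredholm alternative says: either (I - K) is invertible, or ker(I - K) ≠ {0} and then range(I - K) = ker((I - K)^*)^⊥, with dim ker(I - K) = dim ker((I - K)^*). Since det(I - K) ≠ 0, 1 is not an eigenvalue of K and ker(I - K) = {0}, so we are in the first case: for every y there is a unique x = (I - K)^(-1) y. (Explicitly, by the Woodbury identity, (I - U V^T)^(-1) = I + U (I_2 - G)^(-1) V^T.)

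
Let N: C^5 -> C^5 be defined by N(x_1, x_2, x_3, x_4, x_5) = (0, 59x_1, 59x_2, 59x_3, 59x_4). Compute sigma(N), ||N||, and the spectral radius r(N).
sigma(N) = {0}; ||N|| = 59; r(N) = 0. (N is nilpotent with N^5 = 0.)

On C^5, N is a strictly lower-triangular matrix with 59 on the subdiagonal and zeros elsewhere, so its characteristic polynomial is lambda^5 and every eigenvalue is 0: sigma(N) = {0}. For the operator norm, N e_i = 59e_{i+1} for i = 1, ..., 4 and N e_5 = 0, so the singular values of N are 59 (with multiplicity 4) and 0; hence ||N|| = 59. The spectral radius r(N) = max|lambda| = 0. Note ||N|| > r(N) — characteristic of non-normal nilpotent operators. Indeed N^5 = 0.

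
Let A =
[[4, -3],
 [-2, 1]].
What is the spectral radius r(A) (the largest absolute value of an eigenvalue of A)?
r(A) = (5 + sqrt(33))/2 ≈ 5.3723

The eigenvalues of A are the roots of its characteristic polynomial. With M = A (coefficients from the trace and determinant):
  p(λ) = det(λ I - M) = λ^2 - 5λ - 2.
For λ^2 - 5λ - 2 the discriminant is 33. It is nonnegative but not a perfect square, so the roots are real and irrational: λ = (5 ± sqrt(33))/2 ≈ 5.3723, -0.3723.
Thus the eigenvalues (to 4 decimals) are 5.3723 (modulus 5.3723); -0.3723 (modulus 0.3723). The spectral radius is the largest modulus: r(A) = (5 + sqrt(33))/2 ≈ 5.3723. (Cross-check: r(A) ≤ ||A||_2 ≈ 5.465; equality holds whenever A is normal, though it can also hold for some non-normal A.)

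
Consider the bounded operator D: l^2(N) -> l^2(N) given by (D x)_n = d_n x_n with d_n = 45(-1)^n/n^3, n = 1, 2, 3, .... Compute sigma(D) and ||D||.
sigma(D) = {45(-1)^n/n^3 : n ≥ 1} ∪ {0}; ||D|| = 45

A bounded diagonal operator on l^2 with diagonal entries d_n has spectrum equal to the closure of {d_n : n ≥ 1}: every d_n is an eigenvalue (with eigenvector e_n), so {d_n} ⊂ sigma(D); the spectrum is closed, so its closure is too; and for lambda not in the closure, (D - lambda I) has bounded inverse (the diagonal entries 1/(d_n - lambda) are bounded). For our sequence d_n = 45(-1)^n/n^3, n = 1, 2, 3, ...:
  - {d_n} = {45(-1)^n/n^3 : n ≥ 1}; the only limit point is 0
  - closure = {45(-1)^n/n^3 : n ≥ 1} ∪ {0}
For the norm: a diagonal operator has ||D|| = sup_n |d_n|. Here |d_n| = 45/n^3 is decreasing, so sup_n |d_n| = |d_1| = 45. So ||D|| = 45.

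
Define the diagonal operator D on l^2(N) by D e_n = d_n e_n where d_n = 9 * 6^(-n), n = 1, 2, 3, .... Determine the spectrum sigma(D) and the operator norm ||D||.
sigma(D) = {9 * 6^(-n) : n ≥ 1} ∪ {0}; ||D|| = 3/2

A bounded diagonal operator on l^2 with diagonal entries d_n has spectrum equal to the closure of {d_n : n ≥ 1}: every d_n is an eigenvalue (with eigenvector e_n), so {d_n} ⊂ sigma(D); the spectrum is closed, so its closure is too; and for lambda not in the closure, (D - lambda I) has bounded inverse (the diagonal entries 1/(d_n - lambda) are bounded). For our sequence d_n = 9 * 6^(-n), n = 1, 2, 3, ...:
  - {d_n} = {9 * 6^(-n) : n ≥ 1}; the only limit point is 0
  - closure = {9 * 6^(-n) : n ≥ 1} ∪ {0}
For the norm: a diagonal operator has ||D|| = sup_n |d_n|. Here d_n = 9 * 6^(-n) is positive and decreasing, so sup_n |d_n| = d_1 = 9/6 = 3/2. So ||D|| = 3/2.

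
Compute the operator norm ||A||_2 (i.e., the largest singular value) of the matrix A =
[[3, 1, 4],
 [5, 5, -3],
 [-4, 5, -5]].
||A||_2 ≈ 9.3632 (= sqrt(largest eigenvalue of A^T A))

||A||_2 = sigma_max(A) = sqrt(lambda_max(A^T A)). Form the symmetric matrix M = A^T A =
[[50, 8, 17],
 [8, 51, -36],
 [17, -36, 50]].
Its characteristic polynomial (trace, sum of principal 2x2 minors, determinant of M give the coefficients) is
  p(λ) = det(λ I - M) = λ^3 - 151λ^2 + 5951λ - 34969.
No integer candidate from the rational root theorem (±divisors of 34969) is a root, so the roots are irrational. The cubic discriminant is Δ = 15493916416 > 0, so there are three distinct real roots. p(7) = -368 and p(8) = 3487 have opposite signs, so a root lies in (7, 8); Newton's method refines it to λ ≈ 7.0926. p(56) = 367 and p(57) = -1168 have opposite signs, so a root lies in (56, 57); Newton's method refines it to λ ≈ 56.2369. p(87) = -1648 and p(88) = 847 have opposite signs, so a root lies in (87, 88); Newton's method refines it to λ ≈ 87.6704. Check (Vieta): the three roots sum to 151, matching tr M = 151.
So the eigenvalues of A^T A are ≈ 7.0926, 56.2369, 87.6704 (all ≥ 0, as they must be for A^T A). The largest is λ_max ≈ 87.6704, hence ||A||_2 = sqrt(λ_max) ≈ 9.3632.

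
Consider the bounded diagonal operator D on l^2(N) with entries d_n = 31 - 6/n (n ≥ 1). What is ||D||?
||D|| = 31

For a diagonal operator on l^2 with entries d_n, ||D|| = sup_n |d_n|. Here d_1 = 25, d_2 = 28, ..., and d_n = 31 - 6/n increases monotonically toward 31. All terms lie in [25, 31), so |d_n| = d_n and the supremum is the limit 31, which is not attained by any individual d_n. Hence ||D|| = 31.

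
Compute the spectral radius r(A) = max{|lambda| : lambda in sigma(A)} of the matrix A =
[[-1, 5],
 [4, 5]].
r(A) = (4 + sqrt(116))/2 ≈ 7.3852

The eigenvalues of A are the roots of its characteristic polynomial. With M = A (coefficients from the trace and determinant):
  p(λ) = det(λ I - M) = λ^2 - 4λ - 25.
For λ^2 - 4λ - 25 the discriminant is 116. It is nonnegative but not a perfect square, so the roots are real and irrational: λ = (4 ± sqrt(116))/2 ≈ 7.3852, -3.3852.
Thus the eigenvalues (to 4 decimals) are 7.3852 (modulus 7.3852); -3.3852 (modulus 3.3852). The spectral radius is the largest modulus: r(A) = (4 + sqrt(116))/2 ≈ 7.3852. (Cross-check: r(A) ≤ ||A||_2 ≈ 7.4699; equality holds whenever A is normal, though it can also hold for some non-normal A.)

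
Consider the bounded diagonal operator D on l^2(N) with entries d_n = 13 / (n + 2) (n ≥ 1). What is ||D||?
||D|| = 13/3 (attained at n = 1)

For D diagonal, ||D|| = sup_n |d_n| = sup_n 13/(n + 2). This is positive and strictly decreasing in n, so the supremum is attained at n = 1: d_1 = 13/(1 + 2) = 13/3. Hence ||D|| = 13/3.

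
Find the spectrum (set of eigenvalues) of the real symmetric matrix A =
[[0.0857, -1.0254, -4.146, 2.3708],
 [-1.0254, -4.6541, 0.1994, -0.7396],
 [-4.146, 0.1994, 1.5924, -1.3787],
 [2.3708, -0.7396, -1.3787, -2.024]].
sigma(A) ≈ {-5, -4, -2, 6}

A is real symmetric, so its spectrum consists of real eigenvalues. Expanding the characteristic polynomial of the displayed matrix gives
  det(λ I - A) = p(λ) = λ^4 + (5)λ^3 + (-28)λ^2 + (-187.9951)λ + (-239.9944).
Solving p(λ) = 0 yields eigenvalues ≈ -5, -4, -2, 6. (A is shown rounded to 4 decimals, so these recover the underlying integer eigenvalues to within that precision.)
Verification: the trace of A = -5 equals the sum of eigenvalues -5, and det(A) ≈ -239.9944 matches the eigenvalue product -240.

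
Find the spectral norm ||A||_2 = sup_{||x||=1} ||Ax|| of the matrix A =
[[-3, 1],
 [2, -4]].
||A||_2 = sqrt((30 + sqrt(500))/2) ≈ 5.1167 (= sqrt(largest eigenvalue of A^T A))

||A||_2 = sigma_max(A) = sqrt(lambda_max(A^T A)). Form the symmetric matrix M = A^T A =
[[13, -11],
 [-11, 17]].
Its characteristic polynomial (trace, determinant of M give the coefficients) is
  p(λ) = det(λ I - M) = λ^2 - 30λ + 100.
For λ^2 - 30λ + 100 the discriminant is 500. It is nonnegative but not a perfect square, so the roots are real and irrational: λ = (30 ± sqrt(500))/2 ≈ 26.1803, 3.8197.
So the eigenvalues of A^T A are ≈ 3.8197, 26.1803 (all ≥ 0, as they must be for A^T A). The largest is λ_max = (30 + sqrt(500))/2 ≈ 26.1803, hence ||A||_2 = sqrt(λ_max) = sqrt((30 + sqrt(500))/2) ≈ 5.1167.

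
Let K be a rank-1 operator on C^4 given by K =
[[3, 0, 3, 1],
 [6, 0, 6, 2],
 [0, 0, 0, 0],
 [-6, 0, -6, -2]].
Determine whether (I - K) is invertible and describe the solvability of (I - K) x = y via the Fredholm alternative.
(I - K) is singular (det(I - K) = 0, i.e. 1 ∈ sigma(K)). (I - K) x = y is solvable iff y ⊥ ker((I - K)^*) = span{(3, 0, 3, 1)}, i.e. iff 3y_1 + 3y_3 + y_4 = 0. When solvable, the solutions are x = y + c·(1, 2, 0, -2), c arbitrary (ker(I - K) = span{(1, 2, 0, -2)}, dimension 1).

K has rank 1, so it is an outer product K = u v^T: every row of K is a multiple of one row vector. Reading off the entries, u = (1, 2, 0, -2) and v = (3, 0, 3, 1) (row i of K equals u_i·v^T). A rank-one matrix u v^T satisfies K u = u (v·u) and kills the (3)-dimensional subspace v^⊥, so its characteristic polynomial is lambda^3 (lambda - v·u) with v·u = tr K = 1. Hence the eigenvalues of I - K are 1 (multiplicity 3) and 1 - (1) = 0, so det(I - K) = 0. (Direct check: I - K =
[[-2, 0, -3, -1],
 [-6, 1, -6, -2],
 [0, 0, 1, 0],
 [6, 0, 6, 3]]
has determinant 0.) So 1 is an eigenvalue of K and (I - K) is not invertible. The finite-dimensional Fredholm alternative says: either (I - K) is invertible, or ker(I - K) ≠ {0} and then range(I - K) = ker((I - K)^*)^⊥, with dim ker(I - K) = dim ker((I - K)^*). We are in the second case, so we need both kernels. Kernel of I - K: (I - K) u = u - u (v·u) = u - u = 0, so ker(I - K) = span{u} = span{(1, 2, 0, -2)} (it is exactly 1-dimensional because rank(I - K) = 3). Kernel of the adjoint: K is real, so (I - K)^* = I - K^T = I - v u^T, and (I - v u^T) v = v - v (u·v) = 0; hence ker((I - K)^*) = span{v} = span{(3, 0, 3, 1)}. Therefore (I - K) x = y is solvable iff <y, v> = 0, i.e. iff 3y_1 + 3y_3 + y_4 = 0. When this holds, K y = u (v·y) = 0, so (I - K) y = y and x = y is a particular solution; the full solution set is the line x = y + c·u = y + c·(1, 2, 0, -2), c ∈ C.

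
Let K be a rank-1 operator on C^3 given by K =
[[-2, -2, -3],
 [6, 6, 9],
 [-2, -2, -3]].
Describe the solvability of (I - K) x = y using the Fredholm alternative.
(I - K) is singular (det(I - K) = 0, i.e. 1 ∈ sigma(K)). (I - K) x = y is solvable iff y ⊥ ker((I - K)^*) = span{(-2, -2, -3)}, i.e. iff -2y_1 - 2y_2 - 3y_3 = 0. When solvable, the solutions are x = y + c·(1, -3, 1), c arbitrary (ker(I - K) = span{(1, -3, 1)}, dimension 1).

K has rank 1, so it is an outer product K = u v^T: every row of K is a multiple of one row vector. Reading off the entries, u = (1, -3, 1) and v = (-2, -2, -3) (row i of K equals u_i·v^T). A rank-one matrix u v^T satisfies K u = u (v·u) and kills the (2)-dimensional subspace v^⊥, so its characteristic polynomial is lambda^2 (lambda - v·u) with v·u = tr K = 1. Hence the eigenvalues of I - K are 1 (multiplicity 2) and 1 - (1) = 0, so det(I - K) = 0. (Direct check: I - K =
[[3, 2, 3],
 [-6, -5, -9],
 [2, 2, 4]]
has determinant 0.) So 1 is an eigenvalue of K and (I - K) is not invertible. The finite-dimensional Fredholm alternative says: either (I - K) is invertible, or ker(I - K) ≠ {0} and then range(I - K) = ker((I - K)^*)^⊥, with dim ker(I - K) = dim ker((I - K)^*). We are in the second case, so we need both kernels. Kernel of I - K: (I - K) u = u - u (v·u) = u - u = 0, so ker(I - K) = span{u} = span{(1, -3, 1)} (it is exactly 1-dimensional because rank(I - K) = 2). Kernel of the adjoint: K is real, so (I - K)^* = I - K^T = I - v u^T, and (I - v u^T) v = v - v (u·v) = 0; hence ker((I - K)^*) = span{v} = span{(-2, -2, -3)}. Therefore (I - K) x = y is solvable iff <y, v> = 0, i.e. iff -2y_1 - 2y_2 - 3y_3 = 0. When this holds, K y = u (v·y) = 0, so (I - K) y = y and x = y is a particular solution; the full solution set is the line x = y + c·u = y + c·(1, -3, 1), c ∈ C.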